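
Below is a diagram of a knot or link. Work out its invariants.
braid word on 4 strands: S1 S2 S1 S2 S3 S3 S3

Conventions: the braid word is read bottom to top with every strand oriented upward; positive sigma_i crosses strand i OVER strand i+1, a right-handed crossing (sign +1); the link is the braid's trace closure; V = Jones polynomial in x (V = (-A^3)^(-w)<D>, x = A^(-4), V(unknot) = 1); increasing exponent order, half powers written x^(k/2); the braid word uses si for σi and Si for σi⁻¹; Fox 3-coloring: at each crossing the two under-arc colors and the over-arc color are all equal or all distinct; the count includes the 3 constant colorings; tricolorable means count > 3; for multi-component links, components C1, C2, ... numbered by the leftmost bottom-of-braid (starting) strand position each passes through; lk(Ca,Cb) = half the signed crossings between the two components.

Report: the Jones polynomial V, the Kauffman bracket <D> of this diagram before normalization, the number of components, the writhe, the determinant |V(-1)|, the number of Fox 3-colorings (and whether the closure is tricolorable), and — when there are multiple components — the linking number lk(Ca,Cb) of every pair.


V = x^-8 - 2x^-7 + x^-6 - 2x^-5 + 2x^-4 + x^-2
<D> = -A^-13 - 2A^-5 + 2A^-1 - A^3 + 2A^7 - A^11 (w = -7)
1 component over 7 crossings, w = -7
27 Fox colorings among 3^7, |V(-1)| = 9: tricolorable
why: the span of V is 6, forcing >= 6 crossings in any diagram


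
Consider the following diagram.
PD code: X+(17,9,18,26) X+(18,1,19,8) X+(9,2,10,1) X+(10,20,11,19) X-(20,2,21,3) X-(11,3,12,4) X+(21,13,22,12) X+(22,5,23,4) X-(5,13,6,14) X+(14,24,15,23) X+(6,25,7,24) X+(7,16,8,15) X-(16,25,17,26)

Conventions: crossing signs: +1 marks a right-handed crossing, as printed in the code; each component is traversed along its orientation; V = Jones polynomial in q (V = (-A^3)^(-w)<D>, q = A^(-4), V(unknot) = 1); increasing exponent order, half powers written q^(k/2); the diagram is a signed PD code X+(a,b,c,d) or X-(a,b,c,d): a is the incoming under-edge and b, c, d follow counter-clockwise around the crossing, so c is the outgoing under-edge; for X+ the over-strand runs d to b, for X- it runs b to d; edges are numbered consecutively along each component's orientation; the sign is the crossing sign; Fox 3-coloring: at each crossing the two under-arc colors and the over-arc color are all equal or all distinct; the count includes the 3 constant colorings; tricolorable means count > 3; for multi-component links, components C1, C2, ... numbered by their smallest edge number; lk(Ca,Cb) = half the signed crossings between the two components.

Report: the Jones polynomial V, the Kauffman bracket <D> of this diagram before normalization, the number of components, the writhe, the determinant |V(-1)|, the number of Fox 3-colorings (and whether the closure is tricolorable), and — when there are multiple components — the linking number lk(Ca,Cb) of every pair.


V(q) = -q^(3/2) - 2q^(7/2) + q^(9/2) - q^(11/2) + q^(13/2)
bracket: -A^-11 + A^-7 - A^-3 + 2A + A^9, w = +5
2 components, writhe +5, over 13 crossings
lk(C1,C2) = +1
det 6, colorings 9 of 3^13 — tricolorable
observation: summing lk over 1 pair gives +1


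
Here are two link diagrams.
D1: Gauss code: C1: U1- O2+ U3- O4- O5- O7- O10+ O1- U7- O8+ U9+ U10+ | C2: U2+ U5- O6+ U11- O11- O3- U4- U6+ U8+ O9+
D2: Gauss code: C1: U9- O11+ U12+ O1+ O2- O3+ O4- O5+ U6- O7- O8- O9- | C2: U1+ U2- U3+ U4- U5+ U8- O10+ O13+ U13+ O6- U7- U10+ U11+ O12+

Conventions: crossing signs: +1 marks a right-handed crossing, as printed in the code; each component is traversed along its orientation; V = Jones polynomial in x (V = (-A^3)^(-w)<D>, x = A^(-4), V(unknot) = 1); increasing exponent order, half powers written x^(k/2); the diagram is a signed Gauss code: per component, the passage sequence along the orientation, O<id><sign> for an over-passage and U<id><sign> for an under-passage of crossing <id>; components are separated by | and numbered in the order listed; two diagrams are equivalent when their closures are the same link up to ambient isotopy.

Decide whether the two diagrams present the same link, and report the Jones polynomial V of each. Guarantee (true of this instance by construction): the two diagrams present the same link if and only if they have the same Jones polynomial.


equivalent: yes
D1 (bracket -A^-17 + 2A^-13 - A^-9 + 2A^-5 - A^-1 + A^3; 11 crossings at w = -1): V = -x^(-3/2) + x^(-1/2) - 2x^(1/2) + x^(3/2) - 2x^(5/2) + x^(7/2)
D2 (bracket -A^-11 + 2A^-7 - A^-3 + 2A - A^5 + A^9; 13 crossings at w = +1): V = -x^(-3/2) + x^(-1/2) - 2x^(1/2) + x^(3/2) - 2x^(5/2) + x^(7/2)
key observation: all 2 diagrams share one V(x), hence one class


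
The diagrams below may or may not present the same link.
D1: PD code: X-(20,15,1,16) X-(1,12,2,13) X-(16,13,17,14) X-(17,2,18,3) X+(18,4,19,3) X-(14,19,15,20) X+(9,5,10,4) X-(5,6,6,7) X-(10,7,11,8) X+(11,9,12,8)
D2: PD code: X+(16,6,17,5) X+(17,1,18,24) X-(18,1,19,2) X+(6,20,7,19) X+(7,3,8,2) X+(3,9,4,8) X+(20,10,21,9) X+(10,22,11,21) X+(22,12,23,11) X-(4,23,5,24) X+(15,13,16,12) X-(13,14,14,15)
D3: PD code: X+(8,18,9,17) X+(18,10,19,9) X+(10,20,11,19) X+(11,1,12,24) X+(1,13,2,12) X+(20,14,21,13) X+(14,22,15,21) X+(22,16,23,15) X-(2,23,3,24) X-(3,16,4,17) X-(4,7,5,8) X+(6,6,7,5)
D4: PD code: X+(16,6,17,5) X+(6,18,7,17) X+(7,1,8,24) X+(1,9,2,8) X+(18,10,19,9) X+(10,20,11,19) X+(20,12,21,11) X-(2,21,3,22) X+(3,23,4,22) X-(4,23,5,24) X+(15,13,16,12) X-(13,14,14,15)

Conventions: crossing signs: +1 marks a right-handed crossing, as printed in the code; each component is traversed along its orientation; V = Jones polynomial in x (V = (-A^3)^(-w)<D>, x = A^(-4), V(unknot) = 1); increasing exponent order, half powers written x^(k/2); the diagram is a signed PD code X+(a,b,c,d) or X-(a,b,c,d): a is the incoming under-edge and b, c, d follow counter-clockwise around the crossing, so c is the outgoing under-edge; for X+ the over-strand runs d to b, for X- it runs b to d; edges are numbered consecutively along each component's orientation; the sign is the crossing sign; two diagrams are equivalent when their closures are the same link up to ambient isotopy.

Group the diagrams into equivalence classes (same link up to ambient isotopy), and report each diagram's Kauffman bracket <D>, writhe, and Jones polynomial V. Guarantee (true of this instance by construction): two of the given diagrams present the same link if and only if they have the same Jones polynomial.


classes: {D1} | {D2, D3, D4}
V(D1) = -x^-4 + x^-3 + x^-1  [10 crossings, <D> = A^-8 + 1 - A^4, w = -4]
V(D2) = x^2 - x^3 + 3x^4 - 3x^5 + 3x^6 - 3x^7 + 2x^8 - x^9  [12 crossings, <D> = -A^-18 + 2A^-14 - 3A^-10 + 3A^-6 - 3A^-2 + 3A^2 - A^6 + A^10, w = +6]
D3 (bracket -A^-18 + 2A^-14 - 3A^-10 + 3A^-6 - 3A^-2 + 3A^2 - A^6 + A^10; 12 crossings at w = +6): V = x^2 - x^3 + 3x^4 - 3x^5 + 3x^6 - 3x^7 + 2x^8 - x^9
V(D4) = x^2 - x^3 + 3x^4 - 3x^5 + 3x^6 - 3x^7 + 2x^8 - x^9  [12 crossings, <D> = -A^-18 + 2A^-14 - 3A^-10 + 3A^-6 - 3A^-2 + 3A^2 - A^6 + A^10, w = +6]
note: 2 classes among 4 diagrams; unequal V(x) rules out equality


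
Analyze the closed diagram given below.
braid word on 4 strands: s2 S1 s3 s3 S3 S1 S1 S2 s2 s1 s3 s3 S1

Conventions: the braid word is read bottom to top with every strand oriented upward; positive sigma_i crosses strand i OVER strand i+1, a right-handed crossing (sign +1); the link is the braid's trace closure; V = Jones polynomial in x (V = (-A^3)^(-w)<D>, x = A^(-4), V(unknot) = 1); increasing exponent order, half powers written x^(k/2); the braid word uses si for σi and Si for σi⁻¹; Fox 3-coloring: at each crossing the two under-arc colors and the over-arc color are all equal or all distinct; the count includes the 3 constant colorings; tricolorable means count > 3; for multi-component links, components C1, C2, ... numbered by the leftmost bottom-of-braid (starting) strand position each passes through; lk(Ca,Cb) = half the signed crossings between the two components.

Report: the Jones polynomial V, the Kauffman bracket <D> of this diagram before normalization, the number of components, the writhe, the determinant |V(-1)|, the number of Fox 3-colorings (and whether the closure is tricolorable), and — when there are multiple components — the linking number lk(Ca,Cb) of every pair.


V(x) = -x^-3 + x^-2 - x^-1 + 3 - x + x^2 - x^3
bracket: A^-9 - A^-5 + A^-1 - 3A^3 + A^7 - A^11 + A^15, w = +1
1 component, writhe +1, over 13 crossings
det 9, colorings 27 of 3^13 — tricolorable
observation: w = +1 (over 13 crossings) is diagram-only; (-A^3)^(-1) removes it from V


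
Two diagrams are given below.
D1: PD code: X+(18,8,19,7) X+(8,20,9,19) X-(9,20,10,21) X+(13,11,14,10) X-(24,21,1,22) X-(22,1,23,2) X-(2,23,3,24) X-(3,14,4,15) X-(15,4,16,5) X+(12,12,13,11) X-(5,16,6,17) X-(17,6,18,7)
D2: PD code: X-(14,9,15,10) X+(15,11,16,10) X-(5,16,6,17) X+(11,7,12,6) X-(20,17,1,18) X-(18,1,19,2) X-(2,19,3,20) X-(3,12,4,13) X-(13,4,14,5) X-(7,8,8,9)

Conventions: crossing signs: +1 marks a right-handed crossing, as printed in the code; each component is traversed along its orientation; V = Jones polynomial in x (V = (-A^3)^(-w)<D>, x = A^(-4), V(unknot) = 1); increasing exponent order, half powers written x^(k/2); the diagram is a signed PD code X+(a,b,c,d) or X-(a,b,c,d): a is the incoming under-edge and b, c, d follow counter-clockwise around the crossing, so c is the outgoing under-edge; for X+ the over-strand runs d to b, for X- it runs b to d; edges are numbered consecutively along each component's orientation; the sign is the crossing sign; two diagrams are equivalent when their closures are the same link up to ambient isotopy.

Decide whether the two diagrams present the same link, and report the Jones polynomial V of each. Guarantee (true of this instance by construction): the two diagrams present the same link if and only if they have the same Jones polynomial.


equivalent: yes
D1 (bracket A^-4 + 2A^4 - 2A^8 + A^12 - 2A^16 + A^20; 12 crossings at w = -4): V = x^-8 - 2x^-7 + x^-6 - 2x^-5 + 2x^-4 + x^-2
V(D2) = x^-8 - 2x^-7 + x^-6 - 2x^-5 + 2x^-4 + x^-2  [10 crossings, <D> = A^-10 + 2A^-2 - 2A^2 + A^6 - 2A^10 + A^14, w = -6]
observation: from 12 to 10 crossings by R-moves: one link, two diagrams


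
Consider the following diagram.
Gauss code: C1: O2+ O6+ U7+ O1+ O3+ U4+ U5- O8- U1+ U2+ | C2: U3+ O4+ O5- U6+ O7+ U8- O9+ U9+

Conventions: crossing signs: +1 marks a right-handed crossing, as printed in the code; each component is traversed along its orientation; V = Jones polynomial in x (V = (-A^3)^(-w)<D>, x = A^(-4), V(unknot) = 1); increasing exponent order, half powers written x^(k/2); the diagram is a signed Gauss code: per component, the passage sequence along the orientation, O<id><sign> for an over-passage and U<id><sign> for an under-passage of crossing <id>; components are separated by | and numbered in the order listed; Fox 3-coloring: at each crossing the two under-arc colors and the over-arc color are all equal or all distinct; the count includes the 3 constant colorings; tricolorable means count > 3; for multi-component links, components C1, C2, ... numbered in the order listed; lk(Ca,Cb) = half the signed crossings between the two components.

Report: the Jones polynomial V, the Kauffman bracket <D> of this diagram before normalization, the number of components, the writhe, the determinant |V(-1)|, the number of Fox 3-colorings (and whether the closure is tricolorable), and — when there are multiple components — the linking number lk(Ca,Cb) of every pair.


V = -x^(1/2) - x^(5/2)
<D> = A^5 + A^13 (w = +5)
2 components over 9 crossings, w = +5
lk(C1,C2): +1
3 Fox colorings among 3^9, |V(-1)| = 2: not tricolorable
why: |V(-1)| = 2: so not tricolorable, since 3 does not divide 2


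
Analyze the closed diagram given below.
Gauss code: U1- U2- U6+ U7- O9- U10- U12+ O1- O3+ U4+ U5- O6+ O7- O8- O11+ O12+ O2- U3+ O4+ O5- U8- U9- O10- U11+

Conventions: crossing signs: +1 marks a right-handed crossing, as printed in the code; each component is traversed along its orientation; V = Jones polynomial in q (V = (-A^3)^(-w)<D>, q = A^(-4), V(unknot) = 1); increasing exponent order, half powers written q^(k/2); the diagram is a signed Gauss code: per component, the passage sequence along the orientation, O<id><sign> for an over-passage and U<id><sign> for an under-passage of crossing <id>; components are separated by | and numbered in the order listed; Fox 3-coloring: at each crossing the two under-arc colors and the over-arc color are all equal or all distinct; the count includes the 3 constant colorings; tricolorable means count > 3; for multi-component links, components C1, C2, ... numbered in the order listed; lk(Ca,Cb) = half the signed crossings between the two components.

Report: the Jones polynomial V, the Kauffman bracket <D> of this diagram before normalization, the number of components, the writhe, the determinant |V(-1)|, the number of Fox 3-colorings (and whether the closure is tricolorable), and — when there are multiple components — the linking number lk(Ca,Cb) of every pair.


V = -q^-4 + q^-3 + q^-1
<D> = A^-2 + A^6 - A^10 (w = -2)
1 component over 12 crossings, w = -2
9 Fox colorings among 3^12, |V(-1)| = 3: tricolorable
why: det 3 = |V(-1)|; divisible by 3, so tricolorable


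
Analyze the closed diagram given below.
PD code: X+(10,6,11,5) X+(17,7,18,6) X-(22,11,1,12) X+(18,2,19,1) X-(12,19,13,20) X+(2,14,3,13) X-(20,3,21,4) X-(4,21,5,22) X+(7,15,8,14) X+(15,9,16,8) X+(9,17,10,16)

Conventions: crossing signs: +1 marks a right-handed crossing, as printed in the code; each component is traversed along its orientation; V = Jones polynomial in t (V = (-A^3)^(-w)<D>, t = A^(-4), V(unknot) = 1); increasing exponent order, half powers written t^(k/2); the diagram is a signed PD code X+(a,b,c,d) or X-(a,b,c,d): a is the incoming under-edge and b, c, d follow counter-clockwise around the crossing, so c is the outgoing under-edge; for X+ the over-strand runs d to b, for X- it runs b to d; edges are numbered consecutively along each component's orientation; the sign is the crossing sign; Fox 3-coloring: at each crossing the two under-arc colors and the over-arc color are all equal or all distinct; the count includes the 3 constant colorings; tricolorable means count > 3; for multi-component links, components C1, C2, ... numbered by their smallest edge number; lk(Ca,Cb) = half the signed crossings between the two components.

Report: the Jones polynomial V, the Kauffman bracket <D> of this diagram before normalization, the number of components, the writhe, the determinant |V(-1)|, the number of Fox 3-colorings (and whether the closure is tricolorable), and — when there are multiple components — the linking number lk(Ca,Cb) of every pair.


Jones polynomial: V(t) = t^-3 - 3t^-2 + 5t^-1 - 7 + 10t - 10t^2 + 10t^3 - 8t^4 + 5t^5 - 3t^6 + t^7
<D> = -A^-19 + 3A^-15 - 5A^-11 + 8A^-7 - 10A^-3 + 10A - 10A^5 + 7A^9 - 5A^13 + 3A^17 - A^21; writhe +3
components 1, writhe +3 (11 crossings)
3-colorings: 9 of 3^11, det 63 — tricolorable
note: |V(-1)| = 63: so tricolorable, since 3 divides 63


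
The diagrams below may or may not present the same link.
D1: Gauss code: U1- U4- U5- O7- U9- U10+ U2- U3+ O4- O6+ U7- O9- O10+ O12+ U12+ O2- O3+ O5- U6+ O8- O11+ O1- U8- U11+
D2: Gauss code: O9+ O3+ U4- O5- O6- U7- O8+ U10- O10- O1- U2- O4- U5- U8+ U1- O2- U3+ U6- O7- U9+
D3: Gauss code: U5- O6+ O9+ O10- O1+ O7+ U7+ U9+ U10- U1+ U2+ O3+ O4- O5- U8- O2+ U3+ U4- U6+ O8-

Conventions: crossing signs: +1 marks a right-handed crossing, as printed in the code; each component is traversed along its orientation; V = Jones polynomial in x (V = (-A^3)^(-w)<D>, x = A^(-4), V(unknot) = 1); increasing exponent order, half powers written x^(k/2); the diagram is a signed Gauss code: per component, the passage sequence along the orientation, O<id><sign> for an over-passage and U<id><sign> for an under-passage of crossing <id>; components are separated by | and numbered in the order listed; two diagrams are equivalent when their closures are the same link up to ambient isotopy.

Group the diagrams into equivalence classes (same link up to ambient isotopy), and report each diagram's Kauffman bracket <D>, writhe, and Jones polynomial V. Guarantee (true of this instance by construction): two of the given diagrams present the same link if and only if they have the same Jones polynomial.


equivalence classes: {D1} | {D2} | {D3}
D1 (bracket A^-6; 12 crossings at w = -2): V = 1
V(D2) = -x^-6 + x^-5 - x^-4 + 2x^-3 - x^-2 + x^-1  (w -4, c 10, <D> = A^-8 - A^-4 + 2 - A^4 + A^8 - A^12)
V(D3) = x^-2 - x^-1 + 1 - x + x^2  (w +2, c 10, <D> = A^-2 - A^2 + A^6 - A^10 + A^14)
observation: 3 values of V(x) split the 3 diagrams


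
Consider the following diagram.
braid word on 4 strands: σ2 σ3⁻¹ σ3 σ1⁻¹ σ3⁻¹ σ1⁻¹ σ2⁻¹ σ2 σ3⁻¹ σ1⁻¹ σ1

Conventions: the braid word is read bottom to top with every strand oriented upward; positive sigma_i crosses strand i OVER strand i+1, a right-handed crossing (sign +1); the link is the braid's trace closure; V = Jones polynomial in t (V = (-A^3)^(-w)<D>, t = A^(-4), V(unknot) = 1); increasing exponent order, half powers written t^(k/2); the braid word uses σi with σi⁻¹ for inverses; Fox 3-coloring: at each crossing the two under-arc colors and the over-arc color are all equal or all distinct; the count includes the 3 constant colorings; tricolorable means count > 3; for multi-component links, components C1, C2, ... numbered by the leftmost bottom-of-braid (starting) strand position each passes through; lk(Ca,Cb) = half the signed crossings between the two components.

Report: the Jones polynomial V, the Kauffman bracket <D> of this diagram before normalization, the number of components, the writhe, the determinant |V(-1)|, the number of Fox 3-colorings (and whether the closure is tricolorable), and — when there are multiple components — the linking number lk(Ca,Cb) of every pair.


V = t^-5 + 2t^-3 + t^-1
<D> = -A^-5 - 2A^3 - A^11 (w = -3)
3 components over 11 crossings, w = -3
lk(C1,C2): -1
lk(C1,C3) = 0
linking number lk(C2,C3) = -1
3 Fox colorings among 3^11, |V(-1)| = 4: not tricolorable
why: w = -3 (over 11 crossings) is diagram-only; (-A^3)^(3) removes it from V


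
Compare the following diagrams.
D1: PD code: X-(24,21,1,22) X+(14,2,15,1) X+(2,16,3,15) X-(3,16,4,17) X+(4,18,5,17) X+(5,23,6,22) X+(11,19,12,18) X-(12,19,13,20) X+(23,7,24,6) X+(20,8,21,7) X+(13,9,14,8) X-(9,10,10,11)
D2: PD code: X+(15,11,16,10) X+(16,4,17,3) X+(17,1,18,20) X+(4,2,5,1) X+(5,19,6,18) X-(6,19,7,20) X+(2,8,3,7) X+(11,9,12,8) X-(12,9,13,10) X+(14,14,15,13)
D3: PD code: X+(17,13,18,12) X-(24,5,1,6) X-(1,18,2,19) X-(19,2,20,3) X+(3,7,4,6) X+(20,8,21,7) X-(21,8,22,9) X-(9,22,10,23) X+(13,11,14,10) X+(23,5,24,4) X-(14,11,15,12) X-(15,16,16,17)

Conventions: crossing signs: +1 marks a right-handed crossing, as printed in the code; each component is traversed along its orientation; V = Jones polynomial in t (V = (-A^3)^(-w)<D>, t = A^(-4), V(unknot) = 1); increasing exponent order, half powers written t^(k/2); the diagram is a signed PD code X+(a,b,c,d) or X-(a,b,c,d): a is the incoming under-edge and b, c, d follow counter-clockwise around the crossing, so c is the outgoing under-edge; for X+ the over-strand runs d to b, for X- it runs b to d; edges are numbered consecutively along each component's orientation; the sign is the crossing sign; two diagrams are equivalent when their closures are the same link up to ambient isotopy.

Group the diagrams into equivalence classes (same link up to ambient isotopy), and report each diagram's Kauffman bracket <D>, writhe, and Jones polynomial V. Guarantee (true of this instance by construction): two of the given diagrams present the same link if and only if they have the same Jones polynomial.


grouping into links: {D1} | {D2} | {D3}
V(D1) = t - t^2 + 2t^3 - t^4 + t^5 - t^6  (w +4, c 12, <D> = -A^-12 + A^-8 - A^-4 + 2 - A^4 + A^8)
V(D2) = t + t^3 - t^4  [10 crossings, <D> = -A^2 + A^6 + A^14, w = +6]
V(D3) = -t^-4 + t^-3 + t^-1  (w -2, c 12, <D> = A^-2 + A^6 - A^10)
key observation: 3 classes among 3 diagrams; unequal V(t) rules out equality


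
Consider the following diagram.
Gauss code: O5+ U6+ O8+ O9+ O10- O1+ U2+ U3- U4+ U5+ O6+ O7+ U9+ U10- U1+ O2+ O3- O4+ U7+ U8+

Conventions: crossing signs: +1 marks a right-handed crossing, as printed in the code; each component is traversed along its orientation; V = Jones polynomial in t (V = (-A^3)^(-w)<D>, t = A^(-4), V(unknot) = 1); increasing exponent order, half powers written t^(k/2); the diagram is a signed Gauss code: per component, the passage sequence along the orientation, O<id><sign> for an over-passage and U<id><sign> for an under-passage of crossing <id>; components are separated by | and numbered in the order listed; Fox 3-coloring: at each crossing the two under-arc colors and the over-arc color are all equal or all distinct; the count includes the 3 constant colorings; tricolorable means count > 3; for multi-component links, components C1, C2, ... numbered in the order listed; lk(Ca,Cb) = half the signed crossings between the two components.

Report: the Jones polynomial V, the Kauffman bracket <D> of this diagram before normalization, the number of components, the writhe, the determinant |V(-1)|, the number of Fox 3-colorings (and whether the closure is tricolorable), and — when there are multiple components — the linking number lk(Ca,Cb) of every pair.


Jones polynomial: V(t) = t^2 + t^4 - t^5 + t^6 - t^7
<D> = -A^-10 + A^-6 - A^-2 + A^2 + A^10; writhe +6
components 1, writhe +6 (10 crossings)
3-colorings: 3 of 3^10, det 5 — not tricolorable
note: |V(-1)| = 5: so not tricolorable, since 3 does not divide 5


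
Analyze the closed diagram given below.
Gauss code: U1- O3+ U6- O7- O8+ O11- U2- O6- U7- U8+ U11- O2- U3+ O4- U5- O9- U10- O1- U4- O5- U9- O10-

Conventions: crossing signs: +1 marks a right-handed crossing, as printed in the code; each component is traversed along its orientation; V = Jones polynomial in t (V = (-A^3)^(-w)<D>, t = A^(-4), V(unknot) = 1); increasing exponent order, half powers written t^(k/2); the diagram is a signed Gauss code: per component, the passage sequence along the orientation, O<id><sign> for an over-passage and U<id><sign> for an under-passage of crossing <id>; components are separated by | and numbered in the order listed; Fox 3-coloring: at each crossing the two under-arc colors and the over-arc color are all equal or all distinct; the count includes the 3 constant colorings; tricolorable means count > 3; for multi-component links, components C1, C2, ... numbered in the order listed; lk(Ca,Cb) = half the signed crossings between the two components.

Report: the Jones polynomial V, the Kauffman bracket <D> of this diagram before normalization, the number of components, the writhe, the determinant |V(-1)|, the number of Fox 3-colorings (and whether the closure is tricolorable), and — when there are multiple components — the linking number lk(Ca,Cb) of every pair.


V = t^-11 - 2t^-10 + 2t^-9 - 3t^-8 + 2t^-7 - 2t^-6 + 2t^-5 + t^-3
<D> = -A^-9 - 2A^-1 + 2A^3 - 2A^7 + 3A^11 - 2A^15 + 2A^19 - A^23 (w = -7)
1 component over 11 crossings, w = -7
9 Fox colorings among 3^11, |V(-1)| = 15: tricolorable
why: |V(-1)| = 15: so tricolorable, since 3 divides 15


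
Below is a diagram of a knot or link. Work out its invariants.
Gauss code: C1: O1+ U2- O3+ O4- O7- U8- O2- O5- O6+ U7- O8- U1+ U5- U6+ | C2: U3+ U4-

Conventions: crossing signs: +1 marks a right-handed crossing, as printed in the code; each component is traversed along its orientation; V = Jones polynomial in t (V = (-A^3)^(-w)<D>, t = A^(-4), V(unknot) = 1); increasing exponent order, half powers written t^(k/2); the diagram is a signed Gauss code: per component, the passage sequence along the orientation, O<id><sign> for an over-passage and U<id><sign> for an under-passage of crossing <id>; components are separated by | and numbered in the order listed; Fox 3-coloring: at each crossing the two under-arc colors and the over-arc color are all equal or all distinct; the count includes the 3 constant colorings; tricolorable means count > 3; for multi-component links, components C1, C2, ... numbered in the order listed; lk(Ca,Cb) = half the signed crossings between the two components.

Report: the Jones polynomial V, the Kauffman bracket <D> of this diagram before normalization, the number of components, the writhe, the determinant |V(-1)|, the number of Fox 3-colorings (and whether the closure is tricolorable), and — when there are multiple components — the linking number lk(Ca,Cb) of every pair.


V(t) = t^(-9/2) - t^(-5/2) - t^(-3/2) - t^(-1/2)
bracket: -A^-4 - 1 - A^4 + A^12, w = -2
2 components, writhe -2, over 8 crossings
lk(C1,C2) = 0
det 0, colorings 27 of 3^8 — tricolorable
observation: summing lk over 1 pair gives 0


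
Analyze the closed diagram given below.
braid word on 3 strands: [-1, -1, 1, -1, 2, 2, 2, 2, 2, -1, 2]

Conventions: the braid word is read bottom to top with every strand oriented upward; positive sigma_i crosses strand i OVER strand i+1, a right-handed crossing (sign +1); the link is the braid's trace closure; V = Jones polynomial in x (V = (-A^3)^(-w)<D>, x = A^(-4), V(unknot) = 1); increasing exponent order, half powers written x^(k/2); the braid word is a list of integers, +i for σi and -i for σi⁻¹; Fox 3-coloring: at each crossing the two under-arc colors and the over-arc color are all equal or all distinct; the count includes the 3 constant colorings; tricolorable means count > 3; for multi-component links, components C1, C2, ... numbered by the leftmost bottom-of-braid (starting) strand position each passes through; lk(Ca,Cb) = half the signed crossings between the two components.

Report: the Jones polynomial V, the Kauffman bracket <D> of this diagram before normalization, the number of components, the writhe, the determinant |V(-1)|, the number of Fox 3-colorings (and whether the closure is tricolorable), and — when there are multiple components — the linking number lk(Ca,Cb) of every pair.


V(x) = x^(-3/2) - 2x^(-1/2) + 2x^(1/2) - 4x^(3/2) + 4x^(5/2) - 5x^(7/2) + 4x^(9/2) - 3x^(11/2) + 2x^(13/2) - x^(15/2)
bracket: A^-21 - 2A^-17 + 3A^-13 - 4A^-9 + 5A^-5 - 4A^-1 + 4A^3 - 2A^7 + 2A^11 - A^15, w = +3
2 components, writhe +3, over 11 crossings
lk(C1,C2) = +2
det 28, colorings 3 of 3^11 — not tricolorable
observation: the span of V is 9, within the link bound 11 + 2 - 1


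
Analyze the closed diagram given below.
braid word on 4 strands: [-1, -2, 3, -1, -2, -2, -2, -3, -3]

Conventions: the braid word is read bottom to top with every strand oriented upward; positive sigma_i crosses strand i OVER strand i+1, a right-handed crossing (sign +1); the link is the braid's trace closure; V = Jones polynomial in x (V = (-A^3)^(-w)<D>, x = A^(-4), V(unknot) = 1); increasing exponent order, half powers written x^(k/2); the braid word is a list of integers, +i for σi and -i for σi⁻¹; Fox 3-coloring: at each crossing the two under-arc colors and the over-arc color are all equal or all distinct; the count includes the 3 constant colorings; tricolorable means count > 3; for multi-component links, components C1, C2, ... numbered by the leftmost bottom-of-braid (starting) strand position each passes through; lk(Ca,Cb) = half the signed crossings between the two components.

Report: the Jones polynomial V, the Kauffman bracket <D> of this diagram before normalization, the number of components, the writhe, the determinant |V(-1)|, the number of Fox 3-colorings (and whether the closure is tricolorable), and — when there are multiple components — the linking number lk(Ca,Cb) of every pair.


V(x) = -x^-9 + 2x^-8 - 3x^-7 + 3x^-6 - 3x^-5 + 3x^-4 - x^-3 + x^-2
bracket: -A^-13 + A^-9 - 3A^-5 + 3A^-1 - 3A^3 + 3A^7 - 2A^11 + A^15, w = -7
1 component, writhe -7, over 9 crossings
det 17, colorings 3 of 3^9 — not tricolorable
observation: w = -7 shifts under R1 moves; the (-A^3)^(7) factor cancels that in V


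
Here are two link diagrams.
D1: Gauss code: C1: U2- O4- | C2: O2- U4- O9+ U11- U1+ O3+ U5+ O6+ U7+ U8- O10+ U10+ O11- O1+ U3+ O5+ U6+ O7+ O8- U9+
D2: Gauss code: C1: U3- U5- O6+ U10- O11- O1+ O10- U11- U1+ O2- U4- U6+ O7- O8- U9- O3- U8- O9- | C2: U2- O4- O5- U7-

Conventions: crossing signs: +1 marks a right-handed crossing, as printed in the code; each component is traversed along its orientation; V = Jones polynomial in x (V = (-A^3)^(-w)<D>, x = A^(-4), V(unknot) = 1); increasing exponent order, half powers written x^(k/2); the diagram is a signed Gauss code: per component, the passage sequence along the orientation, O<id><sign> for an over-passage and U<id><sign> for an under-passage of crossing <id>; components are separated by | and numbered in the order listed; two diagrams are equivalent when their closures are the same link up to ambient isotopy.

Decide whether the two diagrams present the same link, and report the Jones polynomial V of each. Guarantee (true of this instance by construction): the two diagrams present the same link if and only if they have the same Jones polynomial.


equivalent: no
D1 (bracket -A^-5 + A^-1 - A^3 + 2A^7 + A^15; 11 crossings at w = +3): V = -x^(-3/2) - 2x^(1/2) + x^(3/2) - x^(5/2) + x^(7/2)
V(D2) = x^(-17/2) - x^(-15/2) + x^(-13/2) - 3x^(-11/2) + 2x^(-9/2) - 2x^(-7/2) + x^(-5/2) - x^(-3/2)  [11 crossings, <D> = A^-15 - A^-11 + 2A^-7 - 2A^-3 + 3A - A^5 + A^9 - A^13, w = -7]
observation: V(x) takes 2 values over 2 diagrams, fixing the grouping


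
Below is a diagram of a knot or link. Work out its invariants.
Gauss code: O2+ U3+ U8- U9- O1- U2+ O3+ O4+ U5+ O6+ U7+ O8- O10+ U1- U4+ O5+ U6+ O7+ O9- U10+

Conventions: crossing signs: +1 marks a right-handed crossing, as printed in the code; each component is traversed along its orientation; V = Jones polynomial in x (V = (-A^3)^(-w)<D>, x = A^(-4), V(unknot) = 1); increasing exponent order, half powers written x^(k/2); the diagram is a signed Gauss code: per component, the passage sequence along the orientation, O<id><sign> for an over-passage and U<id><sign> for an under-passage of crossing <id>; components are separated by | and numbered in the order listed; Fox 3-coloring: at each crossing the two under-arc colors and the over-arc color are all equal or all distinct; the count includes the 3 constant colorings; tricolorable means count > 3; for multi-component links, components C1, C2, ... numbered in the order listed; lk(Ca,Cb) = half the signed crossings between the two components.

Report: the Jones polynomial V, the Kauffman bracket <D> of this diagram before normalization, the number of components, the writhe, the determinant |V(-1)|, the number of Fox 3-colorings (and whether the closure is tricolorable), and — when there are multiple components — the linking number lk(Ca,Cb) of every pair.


V = 1 - x + 2x^2 - 2x^3 + 3x^4 - 3x^5 + 2x^6 - 2x^7 + x^8
<D> = A^-20 - 2A^-16 + 2A^-12 - 3A^-8 + 3A^-4 - 2 + 2A^4 - A^8 + A^12 (w = +4)
1 component over 10 crossings, w = +4
3 Fox colorings among 3^10, |V(-1)| = 17: not tricolorable
why: det 17 = |V(-1)|; not divisible by 3, so not tricolorable


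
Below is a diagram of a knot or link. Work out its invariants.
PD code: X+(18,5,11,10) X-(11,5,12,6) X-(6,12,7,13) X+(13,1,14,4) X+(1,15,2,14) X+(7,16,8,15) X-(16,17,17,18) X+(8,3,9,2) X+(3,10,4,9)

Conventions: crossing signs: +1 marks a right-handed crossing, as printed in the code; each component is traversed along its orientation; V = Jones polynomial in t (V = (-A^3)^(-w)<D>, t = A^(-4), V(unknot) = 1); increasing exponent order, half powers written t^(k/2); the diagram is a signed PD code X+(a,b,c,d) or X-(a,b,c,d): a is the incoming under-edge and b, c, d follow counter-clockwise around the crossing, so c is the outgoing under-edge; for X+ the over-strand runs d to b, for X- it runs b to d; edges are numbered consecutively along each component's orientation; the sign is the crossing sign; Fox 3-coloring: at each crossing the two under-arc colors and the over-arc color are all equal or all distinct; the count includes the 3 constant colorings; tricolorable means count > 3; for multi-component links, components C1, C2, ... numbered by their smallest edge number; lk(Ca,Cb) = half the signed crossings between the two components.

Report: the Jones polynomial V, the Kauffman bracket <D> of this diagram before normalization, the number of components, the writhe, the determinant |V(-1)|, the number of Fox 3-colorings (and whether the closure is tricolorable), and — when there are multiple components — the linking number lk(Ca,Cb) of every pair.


V(t) = t + 2t^3 + t^5
bracket: -A^-11 - 2A^-3 - A^5, w = +3
3 components, writhe +3, over 9 crossings
lk(C1,C2) = +1
linking number lk(C1,C3) = +1
lk(C2,C3): 0
det 4, colorings 3 of 3^9 — not tricolorable
observation: the 3 component pairs carry total linking +2


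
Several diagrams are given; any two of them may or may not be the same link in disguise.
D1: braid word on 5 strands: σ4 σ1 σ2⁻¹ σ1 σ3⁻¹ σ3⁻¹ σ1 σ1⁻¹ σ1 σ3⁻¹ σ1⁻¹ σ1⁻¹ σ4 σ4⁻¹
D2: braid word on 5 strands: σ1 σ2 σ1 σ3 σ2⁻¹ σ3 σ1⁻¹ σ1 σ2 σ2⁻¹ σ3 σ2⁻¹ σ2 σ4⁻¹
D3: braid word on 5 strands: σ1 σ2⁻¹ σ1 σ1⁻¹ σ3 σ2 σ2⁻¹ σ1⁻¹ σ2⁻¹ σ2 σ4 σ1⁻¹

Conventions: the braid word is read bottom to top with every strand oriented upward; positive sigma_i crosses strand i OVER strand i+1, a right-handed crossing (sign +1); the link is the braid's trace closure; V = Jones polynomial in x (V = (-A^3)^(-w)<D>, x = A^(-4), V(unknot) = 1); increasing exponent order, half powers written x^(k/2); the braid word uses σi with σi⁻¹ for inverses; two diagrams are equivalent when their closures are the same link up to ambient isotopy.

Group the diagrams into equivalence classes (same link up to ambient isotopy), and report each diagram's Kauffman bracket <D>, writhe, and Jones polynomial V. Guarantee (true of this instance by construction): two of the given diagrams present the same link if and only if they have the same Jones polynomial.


equivalence classes: {D1} | {D2} | {D3}
D1 (bracket A^-2 + A^6 - A^10; 14 crossings at w = -2): V = -x^-4 + x^-3 + x^-1
V(D2) = x - x^2 + 2x^3 - x^4 + x^5 - x^6  (w +4, c 14, <D> = -A^-12 + A^-8 - A^-4 + 2 - A^4 + A^8)
D3 (bracket 1; 12 crossings at w = 0): V = 1
key observation: 3 values of V(x) split the 3 diagrams


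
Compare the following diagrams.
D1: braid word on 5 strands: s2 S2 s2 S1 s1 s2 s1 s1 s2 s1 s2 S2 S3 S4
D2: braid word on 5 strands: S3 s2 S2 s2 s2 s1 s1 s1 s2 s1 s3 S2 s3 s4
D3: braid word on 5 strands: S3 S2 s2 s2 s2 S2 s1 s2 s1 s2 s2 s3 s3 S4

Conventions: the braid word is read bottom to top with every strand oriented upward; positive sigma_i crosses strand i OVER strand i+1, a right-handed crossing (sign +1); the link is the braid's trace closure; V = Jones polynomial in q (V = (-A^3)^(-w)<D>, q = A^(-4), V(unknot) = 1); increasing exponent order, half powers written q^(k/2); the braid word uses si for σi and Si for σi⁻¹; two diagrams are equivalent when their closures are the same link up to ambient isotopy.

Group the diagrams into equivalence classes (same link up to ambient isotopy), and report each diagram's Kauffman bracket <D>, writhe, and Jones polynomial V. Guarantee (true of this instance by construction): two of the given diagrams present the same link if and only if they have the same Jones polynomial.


equivalence classes: {D1, D2, D3}
D1 (bracket -A^-16 + A^-12 - A^-8 + A^-4 + A^4; 14 crossings at w = +4): V = q^2 + q^4 - q^5 + q^6 - q^7
D2 (bracket -A^-4 + 1 - A^4 + A^8 + A^16; 14 crossings at w = +8): V = q^2 + q^4 - q^5 + q^6 - q^7
D3 (bracket -A^-10 + A^-6 - A^-2 + A^2 + A^10; 14 crossings at w = +6): V = q^2 + q^4 - q^5 + q^6 - q^7
key observation: all 3 diagrams share one V(q), hence one class


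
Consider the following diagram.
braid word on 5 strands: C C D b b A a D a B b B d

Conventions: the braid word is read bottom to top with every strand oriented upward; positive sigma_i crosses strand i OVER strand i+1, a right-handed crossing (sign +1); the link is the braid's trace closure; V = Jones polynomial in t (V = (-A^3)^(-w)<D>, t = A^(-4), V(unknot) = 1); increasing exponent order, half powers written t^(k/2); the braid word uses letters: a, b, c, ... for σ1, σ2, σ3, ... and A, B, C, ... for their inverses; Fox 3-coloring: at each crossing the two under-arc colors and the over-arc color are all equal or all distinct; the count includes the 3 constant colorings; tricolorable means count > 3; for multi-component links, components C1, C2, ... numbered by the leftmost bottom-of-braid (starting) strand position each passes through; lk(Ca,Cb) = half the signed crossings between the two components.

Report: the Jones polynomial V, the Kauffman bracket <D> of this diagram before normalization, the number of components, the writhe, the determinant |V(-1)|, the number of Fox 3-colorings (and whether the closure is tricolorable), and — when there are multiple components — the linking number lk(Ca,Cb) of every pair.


V(t) = -t^(-5/2) - t^(-1/2)
bracket: A^-1 + A^7, w = -1
2 components, writhe -1, over 13 crossings
lk(C1,C2) = -1
det 2, colorings 3 of 3^13 — not tricolorable
observation: w = -1 shifts under R1 moves; the (-A^3)^(1) factor cancels that in V


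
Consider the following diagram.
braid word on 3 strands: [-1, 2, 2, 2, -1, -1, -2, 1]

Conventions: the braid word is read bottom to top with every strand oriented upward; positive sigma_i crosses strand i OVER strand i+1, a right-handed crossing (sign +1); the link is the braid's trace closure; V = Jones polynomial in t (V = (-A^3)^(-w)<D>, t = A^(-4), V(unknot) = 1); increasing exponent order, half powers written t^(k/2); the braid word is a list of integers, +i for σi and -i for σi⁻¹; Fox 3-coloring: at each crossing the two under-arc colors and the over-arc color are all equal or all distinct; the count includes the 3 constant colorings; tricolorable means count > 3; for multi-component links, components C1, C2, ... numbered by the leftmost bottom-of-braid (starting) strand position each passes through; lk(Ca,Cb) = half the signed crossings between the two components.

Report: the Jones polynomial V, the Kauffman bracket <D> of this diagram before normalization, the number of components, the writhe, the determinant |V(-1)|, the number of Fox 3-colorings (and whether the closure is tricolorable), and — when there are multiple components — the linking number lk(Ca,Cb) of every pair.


V = t^-2 + 2 + t^2
<D> = A^-8 + 2 + A^8 (w = 0)
3 components over 8 crossings, w = 0
lk(C1,C2): 0
lk(C1,C3) = +1
linking number lk(C2,C3) = -1
3 Fox colorings among 3^8, |V(-1)| = 4: not tricolorable
why: w = 0 shifts under R1 moves; the (-A^3)^(0) factor cancels that in V


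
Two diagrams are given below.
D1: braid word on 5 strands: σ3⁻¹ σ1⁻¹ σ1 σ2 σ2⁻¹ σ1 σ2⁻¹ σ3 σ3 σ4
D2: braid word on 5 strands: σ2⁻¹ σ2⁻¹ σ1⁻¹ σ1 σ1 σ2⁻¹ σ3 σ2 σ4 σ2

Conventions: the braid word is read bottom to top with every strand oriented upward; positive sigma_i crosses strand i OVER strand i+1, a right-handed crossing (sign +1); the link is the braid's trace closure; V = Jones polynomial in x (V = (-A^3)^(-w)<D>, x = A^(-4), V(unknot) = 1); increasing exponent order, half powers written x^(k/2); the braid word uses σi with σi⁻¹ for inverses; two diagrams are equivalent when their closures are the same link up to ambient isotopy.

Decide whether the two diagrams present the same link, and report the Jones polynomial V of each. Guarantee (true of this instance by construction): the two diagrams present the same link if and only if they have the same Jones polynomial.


same link: yes
V(D1) = 1  [10 crossings, <D> = A^6, w = +2]
V(D2) = 1  [10 crossings, <D> = A^6, w = +2]
insight: Markov moves rewrite D1 (10 crossings) into D2 (10)


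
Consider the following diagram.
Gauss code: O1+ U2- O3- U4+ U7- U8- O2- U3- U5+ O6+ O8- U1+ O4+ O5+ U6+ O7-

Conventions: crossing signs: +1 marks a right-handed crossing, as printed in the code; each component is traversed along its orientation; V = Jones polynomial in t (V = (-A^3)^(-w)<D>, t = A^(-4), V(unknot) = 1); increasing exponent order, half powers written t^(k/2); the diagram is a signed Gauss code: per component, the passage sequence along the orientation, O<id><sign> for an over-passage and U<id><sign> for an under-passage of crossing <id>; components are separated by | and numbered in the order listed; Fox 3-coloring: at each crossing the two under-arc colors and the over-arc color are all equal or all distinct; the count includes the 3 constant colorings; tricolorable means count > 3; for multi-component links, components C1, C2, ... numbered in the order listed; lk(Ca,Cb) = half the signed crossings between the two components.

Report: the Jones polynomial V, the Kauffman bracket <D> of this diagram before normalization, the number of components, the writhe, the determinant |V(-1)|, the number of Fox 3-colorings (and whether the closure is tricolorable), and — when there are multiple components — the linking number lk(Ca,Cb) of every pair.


V(t) = -t^-3 + t^-2 - t^-1 + 3 - t + t^2 - t^3
bracket: -A^-12 + A^-8 - A^-4 + 3 - A^4 + A^8 - A^12, w = 0
1 component, writhe 0, over 8 crossings
det 9, colorings 27 of 3^8 — tricolorable
observation: palindromic: swapping t for 1/t fixes V
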